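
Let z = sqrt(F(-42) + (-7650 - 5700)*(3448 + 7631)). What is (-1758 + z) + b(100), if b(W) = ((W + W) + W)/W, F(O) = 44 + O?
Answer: -1755 + 2*I*sqrt(36976162) ≈ -1755.0 + 12162.0*I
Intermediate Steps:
b(W) = 3 (b(W) = (2*W + W)/W = (3*W)/W = 3)
z = 2*I*sqrt(36976162) (z = sqrt((44 - 42) + (-7650 - 5700)*(3448 + 7631)) = sqrt(2 - 13350*11079) = sqrt(2 - 147904650) = sqrt(-147904648) = 2*I*sqrt(36976162) ≈ 12162.0*I)
(-1758 + z) + b(100) = (-1758 + 2*I*sqrt(36976162)) + 3 = -1755 + 2*I*sqrt(36976162)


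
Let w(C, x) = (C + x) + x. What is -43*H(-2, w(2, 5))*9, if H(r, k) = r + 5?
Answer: -1161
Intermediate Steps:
w(C, x) = C + 2*x
H(r, k) = 5 + r
-43*H(-2, w(2, 5))*9 = -43*(5 - 2)*9 = -43*3*9 = -129*9 = -1161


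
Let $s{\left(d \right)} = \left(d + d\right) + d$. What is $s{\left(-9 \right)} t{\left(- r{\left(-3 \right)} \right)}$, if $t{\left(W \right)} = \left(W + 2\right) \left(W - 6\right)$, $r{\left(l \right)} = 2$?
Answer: $0$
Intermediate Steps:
$s{\left(d \right)} = 3 d$ ($s{\left(d \right)} = 2 d + d = 3 d$)
$t{\left(W \right)} = \left(-6 + W\right) \left(2 + W\right)$ ($t{\left(W \right)} = \left(2 + W\right) \left(-6 + W\right) = \left(-6 + W\right) \left(2 + W\right)$)
$s{\left(-9 \right)} t{\left(- r{\left(-3 \right)} \right)} = 3 \left(-9\right) \left(-12 + \left(\left(-1\right) 2\right)^{2} - 4 \left(\left(-1\right) 2\right)\right) = - 27 \left(-12 + \left(-2\right)^{2} - -8\right) = - 27 \left(-12 + 4 + 8\right) = \left(-27\right) 0 = 0$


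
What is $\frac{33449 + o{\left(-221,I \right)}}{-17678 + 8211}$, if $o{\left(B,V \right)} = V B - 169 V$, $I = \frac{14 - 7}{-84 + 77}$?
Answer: $- \frac{33839}{9467} \approx -3.5744$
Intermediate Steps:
$I = -1$ ($I = \frac{7}{-7} = 7 \left(- \frac{1}{7}\right) = -1$)
$o{\left(B,V \right)} = - 169 V + B V$ ($o{\left(B,V \right)} = B V - 169 V = - 169 V + B V$)
$\frac{33449 + o{\left(-221,I \right)}}{-17678 + 8211} = \frac{33449 - \left(-169 - 221\right)}{-17678 + 8211} = \frac{33449 - -390}{-9467} = \left(33449 + 390\right) \left(- \frac{1}{9467}\right) = 33839 \left(- \frac{1}{9467}\right) = - \frac{33839}{9467}$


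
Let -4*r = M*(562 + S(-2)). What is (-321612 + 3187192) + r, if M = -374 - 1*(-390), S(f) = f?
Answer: 2863340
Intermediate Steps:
M = 16 (M = -374 + 390 = 16)
r = -2240 (r = -4*(562 - 2) = -4*560 = -¼*8960 = -2240)
(-321612 + 3187192) + r = (-321612 + 3187192) - 2240 = 2865580 - 2240 = 2863340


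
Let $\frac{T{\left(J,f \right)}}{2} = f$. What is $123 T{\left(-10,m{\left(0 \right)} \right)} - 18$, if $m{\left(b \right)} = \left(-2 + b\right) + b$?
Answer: $-510$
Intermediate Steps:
$m{\left(b \right)} = -2 + 2 b$
$T{\left(J,f \right)} = 2 f$
$123 T{\left(-10,m{\left(0 \right)} \right)} - 18 = 123 \cdot 2 \left(-2 + 2 \cdot 0\right) - 18 = 123 \cdot 2 \left(-2 + 0\right) - 18 = 123 \cdot 2 \left(-2\right) - 18 = 123 \left(-4\right) - 18 = -492 - 18 = -510$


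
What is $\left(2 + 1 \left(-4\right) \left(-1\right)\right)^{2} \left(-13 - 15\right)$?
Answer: $-1008$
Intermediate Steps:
$\left(2 + 1 \left(-4\right) \left(-1\right)\right)^{2} \left(-13 - 15\right) = \left(2 - -4\right)^{2} \left(-28\right) = \left(2 + 4\right)^{2} \left(-28\right) = 6^{2} \left(-28\right) = 36 \left(-28\right) = -1008$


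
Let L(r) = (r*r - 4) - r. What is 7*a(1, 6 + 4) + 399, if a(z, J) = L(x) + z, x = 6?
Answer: 588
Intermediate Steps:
L(r) = -4 + r² - r (L(r) = (r² - 4) - r = (-4 + r²) - r = -4 + r² - r)
a(z, J) = 26 + z (a(z, J) = (-4 + 6² - 1*6) + z = (-4 + 36 - 6) + z = 26 + z)
7*a(1, 6 + 4) + 399 = 7*(26 + 1) + 399 = 7*27 + 399 = 189 + 399 = 588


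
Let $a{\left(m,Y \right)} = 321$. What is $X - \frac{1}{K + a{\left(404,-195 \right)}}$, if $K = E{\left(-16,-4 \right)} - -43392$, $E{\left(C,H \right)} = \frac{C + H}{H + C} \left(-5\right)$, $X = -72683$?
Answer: $- \frac{3176828565}{43708} \approx -72683.0$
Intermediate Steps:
$E{\left(C,H \right)} = -5$ ($E{\left(C,H \right)} = \frac{C + H}{C + H} \left(-5\right) = 1 \left(-5\right) = -5$)
$K = 43387$ ($K = -5 - -43392 = -5 + 43392 = 43387$)
$X - \frac{1}{K + a{\left(404,-195 \right)}} = -72683 - \frac{1}{43387 + 321} = -72683 - \frac{1}{43708} = - \frac{3176828565}{43708}$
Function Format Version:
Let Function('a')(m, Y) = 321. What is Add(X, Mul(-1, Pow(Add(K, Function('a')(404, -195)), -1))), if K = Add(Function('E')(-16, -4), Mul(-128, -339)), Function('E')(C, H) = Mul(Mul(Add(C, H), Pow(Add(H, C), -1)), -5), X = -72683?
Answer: Rational(-3176828565, 43708) ≈ -72683.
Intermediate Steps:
Function('E')(C, H) = -5 (Function('E')(C, H) = Mul(Mul(Add(C, H), Pow(Add(C, H), -1)), -5) = Mul(1, -5) = -5)
K = 43387 (K = Add(-5, Mul(-128, -339)) = Add(-5, 43392) = 43387)
Add(X, Mul(-1, Pow(Add(K, Function('a')(404, -195)), -1))) = Add(-72683, Mul(-1, Pow(Add(43387, 321), -1))) = Add(-72683, Mul(-1, Pow(43708, -1))) = Add(-72683, Mul(-1, Rational(1, 43708))) = Add(-72683, Rational(-1, 43708)) = Rational(-3176828565, 43708)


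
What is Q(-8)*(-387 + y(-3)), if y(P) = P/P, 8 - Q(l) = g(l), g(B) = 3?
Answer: -1930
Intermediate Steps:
Q(l) = 5 (Q(l) = 8 - 1*3 = 8 - 3 = 5)
y(P) = 1
Q(-8)*(-387 + y(-3)) = 5*(-387 + 1) = 5*(-386) = -1930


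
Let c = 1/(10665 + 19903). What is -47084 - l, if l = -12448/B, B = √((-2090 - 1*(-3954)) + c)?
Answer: -47084 + 24896*√435431630426/56978753 ≈ -46796.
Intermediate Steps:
c = 1/30568 ≈ 3.2714e-5
B = √435431630426/15284 (B = √((-2090 - 1*(-3954)) + 1/30568) = √((-2090 + 3954) + 1/30568) = √(1864 + 1/30568) = √(56978753/30568) = √435431630426/15284 ≈ 43.174)
l = -24896*√435431630426/56978753 (l = -12448*2*√435431630426/56978753 = -24896*√435431630426/56978753 ≈ -288.32)
-47084 - l = -47084 - (-24896)*√435431630426/56978753 = -47084 + 24896*√435431630426/56978753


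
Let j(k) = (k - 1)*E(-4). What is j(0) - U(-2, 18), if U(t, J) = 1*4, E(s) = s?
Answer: 0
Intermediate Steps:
U(t, J) = 4
j(k) = 4 - 4*k (j(k) = (k - 1)*(-4) = (-1 + k)*(-4) = 4 - 4*k)
j(0) - U(-2, 18) = (4 - 4*0) - 1*4 = (4 + 0) - 4 = 4 - 4 = 0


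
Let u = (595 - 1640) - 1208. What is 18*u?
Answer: -40554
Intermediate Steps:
u = -2253 (u = -1045 - 1208 = -2253)
18*u = 18*(-2253) = -40554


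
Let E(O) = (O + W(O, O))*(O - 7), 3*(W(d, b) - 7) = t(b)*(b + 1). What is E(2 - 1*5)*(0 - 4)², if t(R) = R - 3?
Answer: -1280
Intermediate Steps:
t(R) = -3 + R
W(d, b) = 7 + (1 + b)*(-3 + b)/3 (W(d, b) = 7 + ((-3 + b)*(b + 1))/3 = 7 + ((-3 + b)*(1 + b))/3 = 7 + ((1 + b)*(-3 + b))/3 = 7 + (1 + b)*(-3 + b)/3)
E(O) = (-7 + O)*(6 + 4*O/3 + O*(-3 + O)/3) (E(O) = (O + (6 + O/3 + O*(-3 + O)/3))*(O - 7) = (6 + 4*O/3 + O*(-3 + O)/3)*(-7 + O) = (-7 + O)*(6 + 4*O/3 + O*(-3 + O)/3))
E(2 - 1*5)*(0 - 4)² = (-42 - 2*(2 - 1*5)² + (2 - 1*5)³/3 + 11*(2 - 1*5)/3)*(0 - 4)² = (-42 - 2*(2 - 5)² + (2 - 5)³/3 + 11*(2 - 5)/3)*(-4)² = (-42 - 2*(-3)² + (⅓)*(-3)³ + (11/3)*(-3))*16 = (-42 - 2*9 + (⅓)*(-27) - 11)*16 = (-42 - 18 - 9 - 11)*16 = -80*16 = -1280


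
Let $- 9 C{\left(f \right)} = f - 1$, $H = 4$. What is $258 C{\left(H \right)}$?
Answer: $-86$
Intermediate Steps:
$C{\left(f \right)} = \frac{1}{9} - \frac{f}{9}$ ($C{\left(f \right)} = - \frac{f - 1}{9} = - \frac{-1 + f}{9} = \frac{1}{9} - \frac{f}{9}$)
$258 C{\left(H \right)} = 258 \left(\frac{1}{9} - \frac{4}{9}\right) = 258 \left(- \frac{1}{3}\right) = -86$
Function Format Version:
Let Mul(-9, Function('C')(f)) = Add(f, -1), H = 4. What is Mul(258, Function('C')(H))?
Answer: -86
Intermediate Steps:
Function('C')(f) = Add(Rational(1, 9), Mul(Rational(-1, 9), f)) (Function('C')(f) = Mul(Rational(-1, 9), Add(f, -1)) = Mul(Rational(-1, 9), Add(-1, f)) = Add(Rational(1, 9), Mul(Rational(-1, 9), f)))
Mul(258, Function('C')(H)) = Mul(258, Add(Rational(1, 9), Mul(Rational(-1, 9), 4))) = Mul(258, Add(Rational(1, 9), Rational(-4, 9))) = Mul(258, Rational(-1, 3)) = -86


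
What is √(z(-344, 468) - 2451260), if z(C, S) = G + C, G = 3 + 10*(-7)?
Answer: I*√2451671 ≈ 1565.8*I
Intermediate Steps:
G = -67 (G = 3 - 70 = -67)
z(C, S) = -67 + C
√(z(-344, 468) - 2451260) = √((-67 - 344) - 2451260) = √(-411 - 2451260) = √(-2451671) = I*√2451671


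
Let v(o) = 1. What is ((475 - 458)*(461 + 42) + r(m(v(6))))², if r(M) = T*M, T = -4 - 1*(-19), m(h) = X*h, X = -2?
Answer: 72607441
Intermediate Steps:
m(h) = -2*h
T = 15 (T = -4 + 19 = 15)
r(M) = 15*M
((475 - 458)*(461 + 42) + r(m(v(6))))² = ((475 - 458)*(461 + 42) + 15*(-2*1))² = (17*503 + 15*(-2))² = (8551 - 30)² = 8521² = 72607441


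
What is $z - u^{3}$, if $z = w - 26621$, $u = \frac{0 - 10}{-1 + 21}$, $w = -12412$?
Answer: $- \frac{312263}{8} \approx -39033.0$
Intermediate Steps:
$u = - \frac{1}{2}$ ($u = - \frac{10}{20} = \left(-10\right) \frac{1}{20} = - \frac{1}{2} \approx -0.5$)
$z = -39033$ ($z = -12412 - 26621 = -39033$)
$z - u^{3} = -39033 - \left(- \frac{1}{2}\right)^{3} = -39033 - - \frac{1}{8} = -39033 + \frac{1}{8} = - \frac{312263}{8}$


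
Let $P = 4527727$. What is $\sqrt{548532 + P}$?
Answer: $\sqrt{5076259} \approx 2253.1$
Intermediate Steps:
$\sqrt{548532 + P} = \sqrt{548532 + 4527727} = \sqrt{5076259}$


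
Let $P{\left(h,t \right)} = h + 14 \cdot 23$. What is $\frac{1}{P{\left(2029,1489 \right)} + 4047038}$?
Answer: $\frac{1}{4049389} \approx 2.4695 \cdot 10^{-7}$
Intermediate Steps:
$P{\left(h,t \right)} = 322 + h$ ($P{\left(h,t \right)} = h + 322 = 322 + h$)
$\frac{1}{P{\left(2029,1489 \right)} + 4047038} = \frac{1}{\left(322 + 2029\right) + 4047038} = \frac{1}{2351 + 4047038} = \frac{1}{4049389}$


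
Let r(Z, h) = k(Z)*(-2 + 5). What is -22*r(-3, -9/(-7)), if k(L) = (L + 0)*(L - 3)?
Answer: -1188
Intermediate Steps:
k(L) = L*(-3 + L)
r(Z, h) = 3*Z*(-3 + Z) (r(Z, h) = (Z*(-3 + Z))*(-2 + 5) = (Z*(-3 + Z))*3 = 3*Z*(-3 + Z))
-22*r(-3, -9/(-7)) = -66*(-3)*(-3 - 3) = -66*(-3)*(-6) = -22*54 = -1188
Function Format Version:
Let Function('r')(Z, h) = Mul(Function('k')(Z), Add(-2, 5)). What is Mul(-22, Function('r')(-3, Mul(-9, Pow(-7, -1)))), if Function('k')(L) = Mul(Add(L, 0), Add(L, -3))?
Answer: -1188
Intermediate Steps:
Function('k')(L) = Mul(L, Add(-3, L))
Function('r')(Z, h) = Mul(3, Z, Add(-3, Z)) (Function('r')(Z, h) = Mul(Mul(Z, Add(-3, Z)), Add(-2, 5)) = Mul(Mul(Z, Add(-3, Z)), 3) = Mul(3, Z, Add(-3, Z)))
Mul(-22, Function('r')(-3, Mul(-9, Pow(-7, -1)))) = Mul(-22, Mul(3, -3, Add(-3, -3))) = Mul(-22, Mul(3, -3, -6)) = Mul(-22, 54) = -1188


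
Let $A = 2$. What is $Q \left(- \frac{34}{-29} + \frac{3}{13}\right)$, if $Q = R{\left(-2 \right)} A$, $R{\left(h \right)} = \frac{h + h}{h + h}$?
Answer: $\frac{1058}{377} \approx 2.8064$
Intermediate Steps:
$R{\left(h \right)} = 1$ ($R{\left(h \right)} = \frac{2 h}{2 h} = 2 h \frac{1}{2 h} = 1$)
$Q = 2$ ($Q = 1 \cdot 2 = 2$)
$Q \left(- \frac{34}{-29} + \frac{3}{13}\right) = 2 \left(- \frac{34}{-29} + \frac{3}{13}\right) = 2 \left(\left(-34\right) \left(- \frac{1}{29}\right) + 3 \cdot \frac{1}{13}\right) = 2 \left(\frac{34}{29} + \frac{3}{13}\right) = 2 \cdot \frac{529}{377} = \frac{1058}{377}$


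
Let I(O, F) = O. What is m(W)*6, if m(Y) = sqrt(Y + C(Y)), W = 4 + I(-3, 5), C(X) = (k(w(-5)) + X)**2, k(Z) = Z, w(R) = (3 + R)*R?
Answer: 6*sqrt(122) ≈ 66.272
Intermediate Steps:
w(R) = R*(3 + R)
C(X) = (10 + X)**2 (C(X) = (-5*(3 - 5) + X)**2 = (-5*(-2) + X)**2 = (10 + X)**2)
W = 1 (W = 4 - 3 = 1)
m(Y) = sqrt(Y + (10 + Y)**2)
m(W)*6 = sqrt(1 + (10 + 1)**2)*6 = sqrt(1 + 11**2)*6 = sqrt(1 + 121)*6 = sqrt(122)*6 = 6*sqrt(122)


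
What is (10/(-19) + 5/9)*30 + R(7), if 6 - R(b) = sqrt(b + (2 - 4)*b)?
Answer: 392/57 - I*sqrt(7) ≈ 6.8772 - 2.6458*I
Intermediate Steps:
R(b) = 6 - sqrt(-b) (R(b) = 6 - sqrt(b + (2 - 4)*b) = 6 - sqrt(b - 2*b) = 6 - sqrt(-b))
(10/(-19) + 5/9)*30 + R(7) = (10/(-19) + 5/9)*30 + (6 - sqrt(-1*7)) = (10*(-1/19) + 5*(1/9))*30 + (6 - sqrt(-7)) = (-10/19 + 5/9)*30 + (6 - I*sqrt(7)) = (5/171)*30 + (6 - I*sqrt(7)) = 50/57 + (6 - I*sqrt(7)) = 392/57 - I*sqrt(7)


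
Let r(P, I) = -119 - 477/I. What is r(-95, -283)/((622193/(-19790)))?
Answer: 657028000/176080619 ≈ 3.7314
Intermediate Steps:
r(P, I) = -119 - 477/I
r(-95, -283)/((622193/(-19790))) = (-119 - 477/(-283))/((622193/(-19790))) = (-119 - 477*(-1/283))/((622193*(-1/19790))) = (-119 + 477/283)/(-622193/19790) = -33200/283*(-19790/622193) = 657028000/176080619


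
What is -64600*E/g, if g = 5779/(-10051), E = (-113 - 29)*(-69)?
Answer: 6361788490800/5779 ≈ 1.1008e+9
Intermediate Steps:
E = 9798 (E = -142*(-69) = 9798)
g = -5779/10051 (g = 5779*(-1/10051) = -5779/10051 ≈ -0.57497)
-64600*E/g = -64600/((-5779/10051/9798)) = -64600/((-5779/10051*1/9798)) = -64600/(-5779/98479698) = -64600*(-98479698/5779) = 6361788490800/5779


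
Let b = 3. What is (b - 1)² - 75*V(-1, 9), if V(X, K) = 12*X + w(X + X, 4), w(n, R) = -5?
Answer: 1279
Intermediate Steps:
V(X, K) = -5 + 12*X (V(X, K) = 12*X - 5 = -5 + 12*X)
(b - 1)² - 75*V(-1, 9) = (3 - 1)² - 75*(-5 + 12*(-1)) = 2² - 75*(-5 - 12) = 4 - 75*(-17) = 4 + 1275 = 1279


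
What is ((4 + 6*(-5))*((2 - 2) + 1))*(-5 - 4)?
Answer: 234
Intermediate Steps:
((4 + 6*(-5))*((2 - 2) + 1))*(-5 - 4) = ((4 - 30)*(0 + 1))*(-9) = -26*1*(-9) = -26*(-9) = 234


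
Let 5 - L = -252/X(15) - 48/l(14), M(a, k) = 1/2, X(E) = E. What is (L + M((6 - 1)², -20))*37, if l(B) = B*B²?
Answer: 2832313/3430 ≈ 825.75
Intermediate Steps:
l(B) = B³
M(a, k) = ½
L = 37417/1715 (L = 5 - (-252/15 - 48/(14³)) = 5 - (-252*1/15 - 48/2744) = 5 - (-84/5 - 48*1/2744) = 5 - (-84/5 - 6/343) = 5 - 1*(-28842/1715) = 5 + 28842/1715 = 37417/1715 ≈ 21.818)
(L + M((6 - 1)², -20))*37 = (37417/1715 + ½)*37 = (76549/3430)*37 = 2832313/3430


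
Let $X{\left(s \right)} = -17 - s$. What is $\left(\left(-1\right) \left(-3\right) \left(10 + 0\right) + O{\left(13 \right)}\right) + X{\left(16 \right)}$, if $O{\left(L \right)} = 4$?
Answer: $1$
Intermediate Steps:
$\left(\left(-1\right) \left(-3\right) \left(10 + 0\right) + O{\left(13 \right)}\right) + X{\left(16 \right)} = \left(\left(-1\right) \left(-3\right) \left(10 + 0\right) + 4\right) - 33 = \left(3 \cdot 10 + 4\right) - 33 = \left(30 + 4\right) - 33 = 34 - 33 = 1$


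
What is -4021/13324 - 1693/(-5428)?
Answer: 91443/9040334 ≈ 0.010115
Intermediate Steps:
-4021/13324 - 1693/(-5428) = -4021*1/13324 - 1693*(-1/5428) = -4021/13324 + 1693/5428 = 91443/9040334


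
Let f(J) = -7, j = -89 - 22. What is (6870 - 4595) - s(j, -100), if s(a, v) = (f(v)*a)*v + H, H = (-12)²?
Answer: 79831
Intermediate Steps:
j = -111
H = 144
s(a, v) = 144 - 7*a*v (s(a, v) = (-7*a)*v + 144 = -7*a*v + 144 = 144 - 7*a*v)
(6870 - 4595) - s(j, -100) = (6870 - 4595) - (144 - 7*(-111)*(-100)) = 2275 - (144 - 77700) = 2275 - 1*(-77556) = 2275 + 77556 = 79831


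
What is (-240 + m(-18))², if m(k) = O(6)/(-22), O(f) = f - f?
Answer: 57600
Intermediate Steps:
O(f) = 0
m(k) = 0 (m(k) = 0/(-22) = 0*(-1/22) = 0)
(-240 + m(-18))² = (-240 + 0)² = (-240)² = 57600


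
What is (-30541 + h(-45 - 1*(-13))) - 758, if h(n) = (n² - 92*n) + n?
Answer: -27363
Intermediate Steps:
h(n) = n² - 91*n
(-30541 + h(-45 - 1*(-13))) - 758 = (-30541 + (-45 - 1*(-13))*(-91 + (-45 - 1*(-13)))) - 758 = (-30541 + (-45 + 13)*(-91 + (-45 + 13))) - 758 = (-30541 - 32*(-91 - 32)) - 758 = (-30541 - 32*(-123)) - 758 = (-30541 + 3936) - 758 = -26605 - 758 = -27363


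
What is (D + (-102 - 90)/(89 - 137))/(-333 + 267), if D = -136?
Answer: 2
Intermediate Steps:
(D + (-102 - 90)/(89 - 137))/(-333 + 267) = (-136 + (-102 - 90)/(89 - 137))/(-333 + 267) = (-136 - 192/(-48))/(-66) = (-136 - 192*(-1/48))*(-1/66) = (-136 + 4)*(-1/66) = -132*(-1/66) = 2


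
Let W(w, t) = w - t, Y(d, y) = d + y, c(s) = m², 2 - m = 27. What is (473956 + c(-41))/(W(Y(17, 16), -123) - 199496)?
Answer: -474581/199340 ≈ -2.3808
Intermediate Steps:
m = -25 (m = 2 - 1*27 = 2 - 27 = -25)
c(s) = 625 (c(s) = (-25)² = 625)
(473956 + c(-41))/(W(Y(17, 16), -123) - 199496) = (473956 + 625)/(((17 + 16) - 1*(-123)) - 199496) = 474581/((33 + 123) - 199496) = 474581/(156 - 199496) = 474581/(-199340) = 474581*(-1/199340) = -474581/199340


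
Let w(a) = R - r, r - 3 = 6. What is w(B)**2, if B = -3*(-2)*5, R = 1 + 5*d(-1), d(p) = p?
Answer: 169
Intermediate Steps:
R = -4 (R = 1 + 5*(-1) = 1 - 5 = -4)
B = 30 (B = 6*5 = 30)
r = 9 (r = 3 + 6 = 9)
w(a) = -13 (w(a) = -4 - 1*9 = -4 - 9 = -13)
w(B)**2 = (-13)**2 = 169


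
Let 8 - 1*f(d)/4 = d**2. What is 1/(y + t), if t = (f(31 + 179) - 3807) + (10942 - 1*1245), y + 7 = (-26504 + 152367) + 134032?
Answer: 1/89410 ≈ 1.1184e-5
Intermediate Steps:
f(d) = 32 - 4*d**2
y = 259888 (y = -7 + ((-26504 + 152367) + 134032) = -7 + (125863 + 134032) = -7 + 259895 = 259888)
t = -170478 (t = ((32 - 4*(31 + 179)**2) - 3807) + (10942 - 1*1245) = ((32 - 4*210**2) - 3807) + (10942 - 1245) = ((32 - 4*44100) - 3807) + 9697 = ((32 - 176400) - 3807) + 9697 = (-176368 - 3807) + 9697 = -180175 + 9697 = -170478)
1/(y + t) = 1/(259888 - 170478) = 1/89410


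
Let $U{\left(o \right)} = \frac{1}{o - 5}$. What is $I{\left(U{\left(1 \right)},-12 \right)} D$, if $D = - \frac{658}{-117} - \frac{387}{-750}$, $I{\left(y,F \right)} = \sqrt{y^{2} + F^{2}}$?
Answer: $\frac{179593 \sqrt{2305}}{117000} \approx 73.695$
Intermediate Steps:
$U{\left(o \right)} = \frac{1}{-5 + o}$
$I{\left(y,F \right)} = \sqrt{F^{2} + y^{2}}$
$D = \frac{179593}{29250}$ ($D = \left(-658\right) \left(- \frac{1}{117}\right) - - \frac{129}{250} = \frac{658}{117} + \frac{129}{250} = \frac{179593}{29250} \approx 6.1399$)
$I{\left(U{\left(1 \right)},-12 \right)} D = \sqrt{\left(-12\right)^{2} + \left(\frac{1}{-5 + 1}\right)^{2}} \cdot \frac{179593}{29250} = \sqrt{144 + \left(\frac{1}{-4}\right)^{2}} \cdot \frac{179593}{29250} = \sqrt{144 + \left(- \frac{1}{4}\right)^{2}} \cdot \frac{179593}{29250} = \sqrt{144 + \frac{1}{16}} \cdot \frac{179593}{29250} = \sqrt{\frac{2305}{16}} \cdot \frac{179593}{29250} = \frac{\sqrt{2305}}{4} \cdot \frac{179593}{29250} = \frac{179593 \sqrt{2305}}{117000}$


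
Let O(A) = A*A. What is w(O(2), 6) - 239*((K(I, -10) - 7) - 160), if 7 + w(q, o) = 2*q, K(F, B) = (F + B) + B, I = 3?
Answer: 43977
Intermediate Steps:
K(F, B) = F + 2*B (K(F, B) = (B + F) + B = F + 2*B)
O(A) = A²
w(q, o) = -7 + 2*q
w(O(2), 6) - 239*((K(I, -10) - 7) - 160) = (-7 + 2*2²) - 239*(((3 + 2*(-10)) - 7) - 160) = (-7 + 2*4) - 239*(((3 - 20) - 7) - 160) = (-7 + 8) - 239*((-17 - 7) - 160) = 1 - 239*(-24 - 160) = 1 - 239*(-184) = 1 + 43976 = 43977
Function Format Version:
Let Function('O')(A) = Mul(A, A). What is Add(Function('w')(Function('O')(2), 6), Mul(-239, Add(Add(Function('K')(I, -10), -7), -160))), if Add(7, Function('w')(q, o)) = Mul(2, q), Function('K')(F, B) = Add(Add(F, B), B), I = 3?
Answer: 43977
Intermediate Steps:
Function('K')(F, B) = Add(F, Mul(2, B)) (Function('K')(F, B) = Add(Add(B, F), B) = Add(F, Mul(2, B)))
Function('O')(A) = Pow(A, 2)
Function('w')(q, o) = Add(-7, Mul(2, q))
Add(Function('w')(Function('O')(2), 6), Mul(-239, Add(Add(Function('K')(I, -10), -7), -160))) = Add(Add(-7, Mul(2, Pow(2, 2))), Mul(-239, Add(Add(Add(3, Mul(2, -10)), -7), -160))) = Add(Add(-7, Mul(2, 4)), Mul(-239, Add(Add(Add(3, -20), -7), -160))) = Add(Add(-7, 8), Mul(-239, Add(Add(-17, -7), -160))) = Add(1, Mul(-239, Add(-24, -160))) = Add(1, Mul(-239, -184)) = Add(1, 43976) = 43977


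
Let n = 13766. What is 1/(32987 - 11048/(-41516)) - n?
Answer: -4713131968231/342374835 ≈ -13766.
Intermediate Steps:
1/(32987 - 11048/(-41516)) - n = 1/(32987 - 11048/(-41516)) - 1*13766 = 1/(32987 - 11048*(-1/41516)) - 13766 = 1/(32987 + 2762/10379) - 13766 = 1/(342374835/10379) - 13766 = 10379/342374835 - 13766 = -4713131968231/342374835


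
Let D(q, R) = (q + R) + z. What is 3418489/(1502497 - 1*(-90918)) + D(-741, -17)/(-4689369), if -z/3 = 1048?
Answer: 16036773848771/7472110905135 ≈ 2.1462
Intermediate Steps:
z = -3144 (z = -3*1048 = -3144)
D(q, R) = -3144 + R + q (D(q, R) = (q + R) - 3144 = (R + q) - 3144 = -3144 + R + q)
3418489/(1502497 - 1*(-90918)) + D(-741, -17)/(-4689369) = 3418489/(1502497 - 1*(-90918)) + (-3144 - 17 - 741)/(-4689369) = 3418489/(1502497 + 90918) - 3902*(-1/4689369) = 3418489/1593415 + 3902/4689369 = 16036773848771/7472110905135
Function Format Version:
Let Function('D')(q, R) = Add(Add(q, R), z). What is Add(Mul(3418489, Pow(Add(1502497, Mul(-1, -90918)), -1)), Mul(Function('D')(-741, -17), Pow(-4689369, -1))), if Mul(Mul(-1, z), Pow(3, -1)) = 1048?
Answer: Rational(16036773848771, 7472110905135) ≈ 2.1462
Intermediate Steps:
z = -3144 (z = Mul(-3, 1048) = -3144)
Function('D')(q, R) = Add(-3144, R, q) (Function('D')(q, R) = Add(Add(q, R), -3144) = Add(Add(R, q), -3144) = Add(-3144, R, q))
Add(Mul(3418489, Pow(Add(1502497, Mul(-1, -90918)), -1)), Mul(Function('D')(-741, -17), Pow(-4689369, -1))) = Add(Mul(3418489, Pow(Add(1502497, Mul(-1, -90918)), -1)), Mul(Add(-3144, -17, -741), Pow(-4689369, -1))) = Add(Mul(3418489, Pow(Add(1502497, 90918), -1)), Mul(-3902, Rational(-1, 4689369))) = Add(Mul(3418489, Pow(1593415, -1)), Rational(3902, 4689369)) = Add(Mul(3418489, Rational(1, 1593415)), Rational(3902, 4689369)) = Add(Rational(3418489, 1593415), Rational(3902, 4689369)) = Rational(16036773848771, 7472110905135)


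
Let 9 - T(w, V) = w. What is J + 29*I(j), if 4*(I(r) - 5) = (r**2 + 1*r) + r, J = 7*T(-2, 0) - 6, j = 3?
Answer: 1299/4 ≈ 324.75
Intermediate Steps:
T(w, V) = 9 - w
J = 71 (J = 7*(9 - 1*(-2)) - 6 = 7*(9 + 2) - 6 = 7*11 - 6 = 77 - 6 = 71)
I(r) = 5 + r/2 + r**2/4 (I(r) = 5 + ((r**2 + 1*r) + r)/4 = 5 + ((r**2 + r) + r)/4 = 5 + ((r + r**2) + r)/4 = 5 + (r**2 + 2*r)/4 = 5 + (r/2 + r**2/4) = 5 + r/2 + r**2/4)
J + 29*I(j) = 71 + 29*(5 + (1/2)*3 + (1/4)*3**2) = 71 + 29*(5 + 3/2 + (1/4)*9) = 71 + 29*(5 + 3/2 + 9/4) = 71 + 29*(35/4) = 71 + 1015/4 = 1299/4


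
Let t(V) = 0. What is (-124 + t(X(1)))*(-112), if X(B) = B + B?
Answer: 13888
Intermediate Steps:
X(B) = 2*B
(-124 + t(X(1)))*(-112) = (-124 + 0)*(-112) = -124*(-112) = 13888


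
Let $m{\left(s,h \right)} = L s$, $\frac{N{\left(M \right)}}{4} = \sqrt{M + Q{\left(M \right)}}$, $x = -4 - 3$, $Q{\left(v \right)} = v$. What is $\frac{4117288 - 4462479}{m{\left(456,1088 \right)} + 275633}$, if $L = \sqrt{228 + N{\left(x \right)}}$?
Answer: $- \frac{345191}{275633 + 456 \sqrt{228 + 4 i \sqrt{14}}} \approx -1.2218 + 0.00097681 i$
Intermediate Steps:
$x = -7$
$N{\left(M \right)} = 4 \sqrt{2} \sqrt{M}$ ($N{\left(M \right)} = 4 \sqrt{M + M} = 4 \sqrt{2 M} = 4 \sqrt{2} \sqrt{M}$)
$L = \sqrt{228 + 4 i \sqrt{14}}$ ($L = \sqrt{228 + 4 \sqrt{2} \sqrt{-7}} = \sqrt{228 + 4 \sqrt{2} i \sqrt{7}} = \sqrt{228 + 4 i \sqrt{14}} \approx 15.108 + 0.49533 i$)
$m{\left(s,h \right)} = 2 s \sqrt{57 + i \sqrt{14}}$ ($m{\left(s,h \right)} = 2 \sqrt{57 + i \sqrt{14}} s = 2 s \sqrt{57 + i \sqrt{14}}$)
$\frac{4117288 - 4462479}{m{\left(456,1088 \right)} + 275633} = \frac{4117288 - 4462479}{2 \cdot 456 \sqrt{57 + i \sqrt{14}} + 275633} = - \frac{345191}{912 \sqrt{57 + i \sqrt{14}} + 275633} = - \frac{345191}{275633 + 912 \sqrt{57 + i \sqrt{14}}}$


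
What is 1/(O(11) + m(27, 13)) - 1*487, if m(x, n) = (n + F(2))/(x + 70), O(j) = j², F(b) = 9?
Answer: -5726536/11759 ≈ -486.99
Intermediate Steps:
m(x, n) = (9 + n)/(70 + x) (m(x, n) = (n + 9)/(x + 70) = (9 + n)/(70 + x))
1/(O(11) + m(27, 13)) - 1*487 = 1/(11² + (9 + 13)/(70 + 27)) - 1*487 = 1/(121 + 22/97) - 487 = 1/(11759/97) - 487 = 97/11759 - 487 = -5726536/11759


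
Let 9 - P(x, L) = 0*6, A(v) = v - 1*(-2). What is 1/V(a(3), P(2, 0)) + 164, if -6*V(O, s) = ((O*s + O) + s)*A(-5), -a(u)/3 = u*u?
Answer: 42802/261 ≈ 163.99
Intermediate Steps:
A(v) = 2 + v (A(v) = v + 2 = 2 + v)
P(x, L) = 9 (P(x, L) = 9 - 0*6 = 9 - 1*0 = 9 + 0 = 9)
a(u) = -3*u² (a(u) = -3*u*u = -3*u²)
V(O, s) = O/2 + s/2 + O*s/2 (V(O, s) = -((O*s + O) + s)*(2 - 5)/6 = -((O + O*s) + s)*(-3)/6 = -(O + s + O*s)*(-3)/6 = -(-3*O - 3*s - 3*O*s)/6 = O/2 + s/2 + O*s/2)
1/V(a(3), P(2, 0)) + 164 = 1/((-3*3²)/2 + (½)*9 + (½)*(-3*3²)*9) + 164 = 1/((-3*9)/2 + 9/2 + (½)*(-3*9)*9) + 164 = 1/((½)*(-27) + 9/2 + (½)*(-27)*9) + 164 = 1/(-27/2 + 9/2 - 243/2) + 164 = 1/(-261/2) + 164 = -2/261 + 164 = 42802/261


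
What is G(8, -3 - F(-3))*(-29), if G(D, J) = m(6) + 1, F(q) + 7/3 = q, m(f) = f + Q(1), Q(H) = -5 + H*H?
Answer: -87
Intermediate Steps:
Q(H) = -5 + H**2
m(f) = -4 + f (m(f) = f + (-5 + 1**2) = f + (-5 + 1) = f - 4 = -4 + f)
F(q) = -7/3 + q
G(D, J) = 3 (G(D, J) = (-4 + 6) + 1 = 2 + 1 = 3)
G(8, -3 - F(-3))*(-29) = 3*(-29) = -87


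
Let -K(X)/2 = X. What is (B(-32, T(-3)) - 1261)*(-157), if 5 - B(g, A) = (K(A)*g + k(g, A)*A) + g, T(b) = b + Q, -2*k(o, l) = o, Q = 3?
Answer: 192168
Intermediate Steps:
k(o, l) = -o/2
K(X) = -2*X
T(b) = 3 + b (T(b) = b + 3 = 3 + b)
B(g, A) = 5 - g + 5*A*g/2 (B(g, A) = 5 - (((-2*A)*g + (-g/2)*A) + g) = 5 - ((-2*A*g - A*g/2) + g) = 5 - (-5*A*g/2 + g) = 5 - (g - 5*A*g/2) = 5 + (-g + 5*A*g/2) = 5 - g + 5*A*g/2)
(B(-32, T(-3)) - 1261)*(-157) = ((5 - 1*(-32) + (5/2)*(3 - 3)*(-32)) - 1261)*(-157) = ((5 + 32 + (5/2)*0*(-32)) - 1261)*(-157) = ((5 + 32 + 0) - 1261)*(-157) = (37 - 1261)*(-157) = -1224*(-157) = 192168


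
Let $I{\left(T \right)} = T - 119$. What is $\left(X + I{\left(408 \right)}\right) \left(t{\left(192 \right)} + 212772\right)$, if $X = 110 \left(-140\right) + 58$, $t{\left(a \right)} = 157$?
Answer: $-3205220237$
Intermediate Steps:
$I{\left(T \right)} = -119 + T$
$X = -15342$ ($X = -15400 + 58 = -15342$)
$\left(X + I{\left(408 \right)}\right) \left(t{\left(192 \right)} + 212772\right) = \left(-15342 + \left(-119 + 408\right)\right) \left(157 + 212772\right) = \left(-15342 + 289\right) 212929 = \left(-15053\right) 212929 = -3205220237$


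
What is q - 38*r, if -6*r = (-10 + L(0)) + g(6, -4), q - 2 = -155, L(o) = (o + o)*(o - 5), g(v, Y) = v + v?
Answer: -421/3 ≈ -140.33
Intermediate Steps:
g(v, Y) = 2*v
L(o) = 2*o*(-5 + o) (L(o) = (2*o)*(-5 + o) = 2*o*(-5 + o))
q = -153 (q = 2 - 155 = -153)
r = -⅓ (r = -((-10 + 2*0*(-5 + 0)) + 2*6)/6 = -((-10 + 2*0*(-5)) + 12)/6 = -((-10 + 0) + 12)/6 = -(-10 + 12)/6 = -⅙*2 = -⅓ ≈ -0.33333)
q - 38*r = -153 - 38*(-⅓) = -153 + 38/3 = -421/3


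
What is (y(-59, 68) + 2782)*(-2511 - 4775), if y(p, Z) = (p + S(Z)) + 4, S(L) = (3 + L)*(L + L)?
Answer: -90222538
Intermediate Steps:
S(L) = 2*L*(3 + L) (S(L) = (3 + L)*(2*L) = 2*L*(3 + L))
y(p, Z) = 4 + p + 2*Z*(3 + Z) (y(p, Z) = (p + 2*Z*(3 + Z)) + 4 = 4 + p + 2*Z*(3 + Z))
(y(-59, 68) + 2782)*(-2511 - 4775) = ((4 - 59 + 2*68*(3 + 68)) + 2782)*(-2511 - 4775) = ((4 - 59 + 2*68*71) + 2782)*(-7286) = ((4 - 59 + 9656) + 2782)*(-7286) = (9601 + 2782)*(-7286) = 12383*(-7286) = -90222538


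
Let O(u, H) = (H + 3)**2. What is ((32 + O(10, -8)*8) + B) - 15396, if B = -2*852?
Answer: -16868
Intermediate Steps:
B = -1704
O(u, H) = (3 + H)**2
((32 + O(10, -8)*8) + B) - 15396 = ((32 + (3 - 8)**2*8) - 1704) - 15396 = ((32 + (-5)**2*8) - 1704) - 15396 = ((32 + 25*8) - 1704) - 15396 = ((32 + 200) - 1704) - 15396 = (232 - 1704) - 15396 = -1472 - 15396 = -16868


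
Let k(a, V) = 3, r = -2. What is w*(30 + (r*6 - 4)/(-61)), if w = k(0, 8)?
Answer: 5538/61 ≈ 90.787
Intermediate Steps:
w = 3
w*(30 + (r*6 - 4)/(-61)) = 3*(30 + (-2*6 - 4)/(-61)) = 3*(30 + (-12 - 4)*(-1/61)) = 3*(30 - 16*(-1/61)) = 3*(30 + 16/61) = 3*(1846/61) = 5538/61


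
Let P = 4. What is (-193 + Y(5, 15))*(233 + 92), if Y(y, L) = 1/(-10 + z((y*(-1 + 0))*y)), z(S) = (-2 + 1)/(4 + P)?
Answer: -5083325/81 ≈ -62757.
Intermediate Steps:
z(S) = -⅛ (z(S) = (-2 + 1)/(4 + 4) = -1/8 = -1*⅛ = -⅛)
Y(y, L) = -8/81 (Y(y, L) = 1/(-10 - ⅛) = 1/(-81/8) = -8/81)
(-193 + Y(5, 15))*(233 + 92) = (-193 - 8/81)*(233 + 92) = -15641/81*325 = -5083325/81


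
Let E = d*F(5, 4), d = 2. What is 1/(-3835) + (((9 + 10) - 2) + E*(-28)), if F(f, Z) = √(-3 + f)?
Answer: 65194/3835 - 56*√2 ≈ -62.196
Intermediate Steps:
E = 2*√2 (E = 2*√(-3 + 5) = 2*√2 ≈ 2.8284)
1/(-3835) + (((9 + 10) - 2) + E*(-28)) = 1/(-3835) + (((9 + 10) - 2) + (2*√2)*(-28)) = -1/3835 + ((19 - 2) - 56*√2) = -1/3835 + (17 - 56*√2) = 65194/3835 - 56*√2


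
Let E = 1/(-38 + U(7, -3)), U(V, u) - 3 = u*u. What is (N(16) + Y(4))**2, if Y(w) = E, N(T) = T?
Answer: 172225/676 ≈ 254.77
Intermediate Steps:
U(V, u) = 3 + u**2 (U(V, u) = 3 + u*u = 3 + u**2)
E = -1/26 (E = 1/(-38 + (3 + (-3)**2)) = 1/(-38 + (3 + 9)) = 1/(-38 + 12) = 1/(-26) = -1/26 ≈ -0.038462)
Y(w) = -1/26
(N(16) + Y(4))**2 = (16 - 1/26)**2 = (415/26)**2 = 172225/676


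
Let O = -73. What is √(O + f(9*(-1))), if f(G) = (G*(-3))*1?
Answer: I*√46 ≈ 6.7823*I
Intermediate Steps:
f(G) = -3*G (f(G) = -3*G*1 = -3*G)
√(O + f(9*(-1))) = √(-73 - 27*(-1)) = √(-73 - 3*(-9)) = √(-73 + 27) = √(-46) = I*√46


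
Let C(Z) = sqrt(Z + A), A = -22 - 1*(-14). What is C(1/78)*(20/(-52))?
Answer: -5*I*sqrt(48594)/1014 ≈ -1.087*I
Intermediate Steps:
A = -8 (A = -22 + 14 = -8)
C(Z) = sqrt(-8 + Z) (C(Z) = sqrt(Z - 8) = sqrt(-8 + Z))
C(1/78)*(20/(-52)) = sqrt(-8 + 1/78)*(20/(-52)) = sqrt(-8 + 1/78)*(20*(-1/52)) = sqrt(-623/78)*(-5/13) = (I*sqrt(48594)/78)*(-5/13) = -5*I*sqrt(48594)/1014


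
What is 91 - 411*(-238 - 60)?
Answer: 122569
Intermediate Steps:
91 - 411*(-238 - 60) = 91 - 411*(-298) = 91 + 122478 = 122569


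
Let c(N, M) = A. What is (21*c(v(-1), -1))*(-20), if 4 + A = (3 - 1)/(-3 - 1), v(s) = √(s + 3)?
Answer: 1890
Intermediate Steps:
v(s) = √(3 + s)
A = -9/2 (A = -4 + (3 - 1)/(-3 - 1) = -4 + 2/(-4) = -4 + 2*(-¼) = -4 - ½ = -9/2 ≈ -4.5000)
c(N, M) = -9/2
(21*c(v(-1), -1))*(-20) = (21*(-9/2))*(-20) = -189/2*(-20) = 1890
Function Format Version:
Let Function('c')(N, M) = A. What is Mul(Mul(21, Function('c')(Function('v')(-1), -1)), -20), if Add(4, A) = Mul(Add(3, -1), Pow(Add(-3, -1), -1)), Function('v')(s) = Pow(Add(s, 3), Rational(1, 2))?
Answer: 1890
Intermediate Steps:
Function('v')(s) = Pow(Add(3, s), Rational(1, 2))
A = Rational(-9, 2) (A = Add(-4, Mul(Add(3, -1), Pow(Add(-3, -1), -1))) = Add(-4, Mul(2, Pow(-4, -1))) = Add(-4, Mul(2, Rational(-1, 4))) = Add(-4, Rational(-1, 2)) = Rational(-9, 2) ≈ -4.5000)
Function('c')(N, M) = Rational(-9, 2)
Mul(Mul(21, Function('c')(Function('v')(-1), -1)), -20) = Mul(Mul(21, Rational(-9, 2)), -20) = Mul(Rational(-189, 2), -20) = 1890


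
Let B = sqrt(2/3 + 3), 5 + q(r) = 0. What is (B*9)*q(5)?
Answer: -15*sqrt(33) ≈ -86.168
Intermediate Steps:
q(r) = -5 (q(r) = -5 + 0 = -5)
B = sqrt(33)/3 (B = sqrt(2*(1/3) + 3) = sqrt(2/3 + 3) = sqrt(11/3) = sqrt(33)/3 ≈ 1.9149)
(B*9)*q(5) = ((sqrt(33)/3)*9)*(-5) = (3*sqrt(33))*(-5) = -15*sqrt(33)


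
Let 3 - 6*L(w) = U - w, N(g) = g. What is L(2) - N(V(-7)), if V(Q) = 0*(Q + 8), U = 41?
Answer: -6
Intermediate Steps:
V(Q) = 0 (V(Q) = 0*(8 + Q) = 0)
L(w) = -19/3 + w/6 (L(w) = 1/2 - (41 - w)/6 = 1/2 + (-41/6 + w/6) = -19/3 + w/6)
L(2) - N(V(-7)) = (-19/3 + (1/6)*2) - 1*0 = (-19/3 + 1/3) + 0 = -6 + 0 = -6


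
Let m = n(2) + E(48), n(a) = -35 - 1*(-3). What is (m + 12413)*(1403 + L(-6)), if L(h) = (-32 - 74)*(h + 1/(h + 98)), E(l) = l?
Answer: 1165106889/46 ≈ 2.5328e+7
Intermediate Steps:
n(a) = -32 (n(a) = -35 + 3 = -32)
m = 16 (m = -32 + 48 = 16)
L(h) = -106*h - 106/(98 + h) (L(h) = -106*(h + 1/(98 + h)) = -106*h - 106/(98 + h))
(m + 12413)*(1403 + L(-6)) = (16 + 12413)*(1403 + 106*(-1 - 1*(-6)² - 98*(-6))/(98 - 6)) = 12429*(1403 + 106*(-1 - 1*36 + 588)/92) = 12429*(1403 + 106*(1/92)*(-1 - 36 + 588)) = 12429*(1403 + 106*(1/92)*551) = 12429*(1403 + 29203/46) = 12429*(93741/46) = 1165106889/46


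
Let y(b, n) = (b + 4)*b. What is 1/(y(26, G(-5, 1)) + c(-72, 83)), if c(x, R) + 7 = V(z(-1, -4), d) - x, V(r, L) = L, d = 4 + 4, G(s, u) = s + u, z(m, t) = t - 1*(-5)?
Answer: 1/853 ≈ 0.0011723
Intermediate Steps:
z(m, t) = 5 + t (z(m, t) = t + 5 = 5 + t)
d = 8
y(b, n) = b*(4 + b) (y(b, n) = (4 + b)*b = b*(4 + b))
c(x, R) = 1 - x (c(x, R) = -7 + (8 - x) = 1 - x)
1/(y(26, G(-5, 1)) + c(-72, 83)) = 1/(26*(4 + 26) + (1 - 1*(-72))) = 1/(26*30 + (1 + 72)) = 1/(780 + 73) = 1/853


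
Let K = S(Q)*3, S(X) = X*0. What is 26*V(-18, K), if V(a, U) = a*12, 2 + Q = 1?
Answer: -5616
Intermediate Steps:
Q = -1 (Q = -2 + 1 = -1)
S(X) = 0
K = 0 (K = 0*3 = 0)
V(a, U) = 12*a
26*V(-18, K) = 26*(12*(-18)) = 26*(-216) = -5616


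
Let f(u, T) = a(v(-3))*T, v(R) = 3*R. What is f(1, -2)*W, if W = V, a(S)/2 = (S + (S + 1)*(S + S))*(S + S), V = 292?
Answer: 2838240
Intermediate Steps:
a(S) = 4*S*(S + 2*S*(1 + S)) (a(S) = 2*((S + (S + 1)*(S + S))*(S + S)) = 2*((S + (1 + S)*(2*S))*(2*S)) = 2*((S + 2*S*(1 + S))*(2*S)) = 2*(2*S*(S + 2*S*(1 + S))) = 4*S*(S + 2*S*(1 + S)))
f(u, T) = -4860*T (f(u, T) = ((3*(-3))**2*(12 + 8*(3*(-3))))*T = ((-9)**2*(12 + 8*(-9)))*T = (81*(12 - 72))*T = (81*(-60))*T = -4860*T)
W = 292
f(1, -2)*W = -4860*(-2)*292 = 9720*292 = 2838240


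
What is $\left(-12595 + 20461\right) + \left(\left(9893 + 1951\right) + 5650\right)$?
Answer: $25360$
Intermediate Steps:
$\left(-12595 + 20461\right) + \left(\left(9893 + 1951\right) + 5650\right) = 7866 + \left(11844 + 5650\right) = 7866 + 17494 = 25360$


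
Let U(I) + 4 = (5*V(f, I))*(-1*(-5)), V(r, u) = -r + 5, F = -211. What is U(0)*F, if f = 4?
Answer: -4431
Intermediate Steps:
V(r, u) = 5 - r
U(I) = 21 (U(I) = -4 + (5*(5 - 1*4))*(-1*(-5)) = -4 + (5*(5 - 4))*5 = -4 + (5*1)*5 = -4 + 5*5 = -4 + 25 = 21)
U(0)*F = 21*(-211) = -4431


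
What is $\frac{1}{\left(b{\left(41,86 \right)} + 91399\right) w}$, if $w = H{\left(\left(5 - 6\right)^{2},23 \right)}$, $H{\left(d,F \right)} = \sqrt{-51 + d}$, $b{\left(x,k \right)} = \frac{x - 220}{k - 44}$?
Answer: $- \frac{21 i \sqrt{2}}{19192895} \approx - 1.5474 \cdot 10^{-6} i$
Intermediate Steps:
$b{\left(x,k \right)} = \frac{-220 + x}{-44 + k}$
$w = 5 i \sqrt{2}$ ($w = \sqrt{-51 + \left(5 - 6\right)^{2}} = \sqrt{-51 + \left(-1\right)^{2}} = \sqrt{-51 + 1} = \sqrt{-50} = 5 i \sqrt{2} \approx 7.0711 i$)
$\frac{1}{\left(b{\left(41,86 \right)} + 91399\right) w} = \frac{1}{\left(\frac{-220 + 41}{-44 + 86} + 91399\right) 5 i \sqrt{2}} = \frac{\left(- \frac{1}{10}\right) i \sqrt{2}}{\frac{1}{42} \left(-179\right) + 91399} = \frac{\left(- \frac{1}{10}\right) i \sqrt{2}}{- \frac{179}{42} + 91399} = \frac{\left(- \frac{1}{10}\right) i \sqrt{2}}{\frac{3838579}{42}} = \frac{42 \left(- \frac{i \sqrt{2}}{10}\right)}{3838579} = - \frac{21 i \sqrt{2}}{19192895}$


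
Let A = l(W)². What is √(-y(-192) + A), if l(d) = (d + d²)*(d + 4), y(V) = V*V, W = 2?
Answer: 12*I*√247 ≈ 188.59*I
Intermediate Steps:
y(V) = V²
l(d) = (4 + d)*(d + d²) (l(d) = (d + d²)*(4 + d) = (4 + d)*(d + d²))
A = 1296 (A = (2*(4 + 2² + 5*2))² = (2*(4 + 4 + 10))² = (2*18)² = 36² = 1296)
√(-y(-192) + A) = √(-1*(-192)² + 1296) = √(-1*36864 + 1296) = √(-36864 + 1296) = √(-35568) = 12*I*√247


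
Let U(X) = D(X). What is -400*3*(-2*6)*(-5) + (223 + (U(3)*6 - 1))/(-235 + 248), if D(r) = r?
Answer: -935760/13 ≈ -71982.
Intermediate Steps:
U(X) = X
-400*3*(-2*6)*(-5) + (223 + (U(3)*6 - 1))/(-235 + 248) = -400*3*(-2*6)*(-5) + (223 + (3*6 - 1))/(-235 + 248) = -400*3*(-12)*(-5) + (223 + (18 - 1))/13 = -(-14400)*(-5) + (223 + 17)*(1/13) = -400*180 + 240*(1/13) = -72000 + 240/13 = -935760/13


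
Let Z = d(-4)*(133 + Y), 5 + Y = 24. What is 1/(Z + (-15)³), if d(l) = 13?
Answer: -1/1399 ≈ -0.00071480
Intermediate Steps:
Y = 19 (Y = -5 + 24 = 19)
Z = 1976 (Z = 13*(133 + 19) = 13*152 = 1976)
1/(Z + (-15)³) = 1/(1976 + (-15)³) = 1/(1976 - 3375) = 1/(-1399) = -1/1399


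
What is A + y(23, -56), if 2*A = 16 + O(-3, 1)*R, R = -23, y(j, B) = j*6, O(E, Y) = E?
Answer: 361/2 ≈ 180.50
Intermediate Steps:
y(j, B) = 6*j
A = 85/2 (A = (16 - 3*(-23))/2 = (16 + 69)/2 = (½)*85 = 85/2 ≈ 42.500)
A + y(23, -56) = 85/2 + 6*23 = 85/2 + 138 = 361/2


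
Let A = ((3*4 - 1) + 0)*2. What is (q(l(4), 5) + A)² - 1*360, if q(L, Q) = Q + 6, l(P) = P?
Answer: 729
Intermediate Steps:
A = 22 (A = ((12 - 1) + 0)*2 = (11 + 0)*2 = 11*2 = 22)
q(L, Q) = 6 + Q
(q(l(4), 5) + A)² - 1*360 = ((6 + 5) + 22)² - 1*360 = (11 + 22)² - 360 = 33² - 360 = 1089 - 360 = 729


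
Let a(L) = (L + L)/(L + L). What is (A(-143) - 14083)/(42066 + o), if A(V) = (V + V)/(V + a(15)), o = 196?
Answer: -499875/1500301 ≈ -0.33318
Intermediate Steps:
a(L) = 1 (a(L) = (2*L)/((2*L)) = (2*L)*(1/(2*L)) = 1)
A(V) = 2*V/(1 + V) (A(V) = (V + V)/(V + 1) = (2*V)/(1 + V) = 2*V/(1 + V))
(A(-143) - 14083)/(42066 + o) = (2*(-143)/(1 - 143) - 14083)/(42066 + 196) = (2*(-143)/(-142) - 14083)/42262 = (2*(-143)*(-1/142) - 14083)*(1/42262) = (143/71 - 14083)*(1/42262) = -999750/71*1/42262 = -499875/1500301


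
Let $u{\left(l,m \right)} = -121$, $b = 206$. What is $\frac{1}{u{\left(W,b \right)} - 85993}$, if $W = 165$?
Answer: $- \frac{1}{86114} \approx -1.1613 \cdot 10^{-5}$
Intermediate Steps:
$\frac{1}{u{\left(W,b \right)} - 85993} = \frac{1}{-121 - 85993} = \frac{1}{-86114} = - \frac{1}{86114}$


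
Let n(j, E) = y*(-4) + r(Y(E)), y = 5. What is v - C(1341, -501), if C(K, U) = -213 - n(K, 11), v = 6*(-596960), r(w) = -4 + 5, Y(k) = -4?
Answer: -3581566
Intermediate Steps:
r(w) = 1
v = -3581760
n(j, E) = -19 (n(j, E) = 5*(-4) + 1 = -20 + 1 = -19)
C(K, U) = -194 (C(K, U) = -213 - 1*(-19) = -213 + 19 = -194)
v - C(1341, -501) = -3581760 - 1*(-194) = -3581760 + 194 = -3581566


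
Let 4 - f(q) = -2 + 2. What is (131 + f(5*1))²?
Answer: 18225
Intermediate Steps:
f(q) = 4 (f(q) = 4 - (-2 + 2) = 4 - 1*0 = 4 + 0 = 4)
(131 + f(5*1))² = (131 + 4)² = 135² = 18225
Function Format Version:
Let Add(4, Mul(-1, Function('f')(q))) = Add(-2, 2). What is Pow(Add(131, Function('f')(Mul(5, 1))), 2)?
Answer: 18225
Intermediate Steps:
Function('f')(q) = 4 (Function('f')(q) = Add(4, Mul(-1, Add(-2, 2))) = Add(4, Mul(-1, 0)) = Add(4, 0) = 4)
Pow(Add(131, Function('f')(Mul(5, 1))), 2) = Pow(Add(131, 4), 2) = Pow(135, 2) = 18225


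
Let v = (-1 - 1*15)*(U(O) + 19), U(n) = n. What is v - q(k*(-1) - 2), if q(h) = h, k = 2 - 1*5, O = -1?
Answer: -289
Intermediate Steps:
k = -3 (k = 2 - 5 = -3)
v = -288 (v = (-1 - 1*15)*(-1 + 19) = (-1 - 15)*18 = -16*18 = -288)
v - q(k*(-1) - 2) = -288 - (-3*(-1) - 2) = -288 - (3 - 2) = -288 - 1*1 = -288 - 1 = -289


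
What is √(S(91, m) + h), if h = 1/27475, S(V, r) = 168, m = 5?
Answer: √5072765299/5495 ≈ 12.961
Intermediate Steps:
h = 1/27475 ≈ 3.6397e-5
√(S(91, m) + h) = √(168 + 1/27475) = √(4615801/27475) = √5072765299/5495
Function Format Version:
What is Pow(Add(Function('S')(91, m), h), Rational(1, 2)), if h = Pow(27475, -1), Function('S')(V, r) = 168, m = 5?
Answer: Mul(Rational(1, 5495), Pow(5072765299, Rational(1, 2))) ≈ 12.961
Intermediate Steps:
h = Rational(1, 27475) ≈ 3.6397e-5
Pow(Add(Function('S')(91, m), h), Rational(1, 2)) = Pow(Add(168, Rational(1, 27475)), Rational(1, 2)) = Pow(Rational(4615801, 27475), Rational(1, 2)) = Mul(Rational(1, 5495), Pow(5072765299, Rational(1, 2)))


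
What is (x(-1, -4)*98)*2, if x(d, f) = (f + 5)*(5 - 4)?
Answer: 196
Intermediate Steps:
x(d, f) = 5 + f (x(d, f) = (5 + f)*1 = 5 + f)
(x(-1, -4)*98)*2 = ((5 - 4)*98)*2 = (1*98)*2 = 98*2 = 196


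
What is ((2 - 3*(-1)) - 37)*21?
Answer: -672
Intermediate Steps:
((2 - 3*(-1)) - 37)*21 = ((2 + 3) - 37)*21 = (5 - 37)*21 = -32*21 = -672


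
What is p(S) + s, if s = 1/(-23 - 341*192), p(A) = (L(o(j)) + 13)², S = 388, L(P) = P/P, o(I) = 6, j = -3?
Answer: 12837019/65495 ≈ 196.00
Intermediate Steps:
L(P) = 1
p(A) = 196 (p(A) = (1 + 13)² = 14² = 196)
s = -1/65495 (s = 1/(-23 - 65472) = 1/(-65495) = -1/65495 ≈ -1.5268e-5)
p(S) + s = 196 - 1/65495 = 12837019/65495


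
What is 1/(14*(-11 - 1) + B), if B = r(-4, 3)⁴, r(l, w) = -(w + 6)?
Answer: 1/6393 ≈ 0.00015642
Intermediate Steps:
r(l, w) = -6 - w (r(l, w) = -(6 + w) = -6 - w)
B = 6561 (B = (-6 - 1*3)⁴ = (-6 - 3)⁴ = (-9)⁴ = 6561)
1/(14*(-11 - 1) + B) = 1/(14*(-11 - 1) + 6561) = 1/(14*(-12) + 6561) = 1/(-168 + 6561) = 1/6393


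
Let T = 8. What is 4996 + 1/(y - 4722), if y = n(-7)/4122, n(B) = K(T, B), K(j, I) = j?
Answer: 48621259787/9732038 ≈ 4996.0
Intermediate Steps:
n(B) = 8
y = 4/2061 (y = 8/4122 = 8*(1/4122) = 4/2061 ≈ 0.0019408)
4996 + 1/(y - 4722) = 4996 + 1/(4/2061 - 4722) = 4996 + 1/(-9732038/2061) = 4996 - 2061/9732038 = 48621259787/9732038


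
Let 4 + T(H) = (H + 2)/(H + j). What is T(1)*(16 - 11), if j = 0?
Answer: -5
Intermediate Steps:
T(H) = -4 + (2 + H)/H (T(H) = -4 + (H + 2)/(H + 0) = -4 + (2 + H)/H)
T(1)*(16 - 11) = (-3 + 2/1)*(16 - 11) = (-3 + 2*1)*5 = (-3 + 2)*5 = -1*5 = -5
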